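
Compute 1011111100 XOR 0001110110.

XOR: 1 when bits differ
  1011111100
^ 0001110110
------------
  1010001010
Decimal: 764 ^ 118 = 650



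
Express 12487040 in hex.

Using repeated division by 16 (digits 10–15 are A–F):
12487040 ÷ 16 = 780440 remainder 0
780440 ÷ 16 = 48777 remainder 8
48777 ÷ 16 = 3048 remainder 9
3048 ÷ 16 = 190 remainder 8
190 ÷ 16 = 11 remainder 14 (E)
11 ÷ 16 = 0 remainder 11 (B)
Reading remainders bottom to top: BE8980



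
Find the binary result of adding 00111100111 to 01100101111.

Add column by column from the right: bit + bit + carry-in; write the sum mod 2, carry 1 when the sum is 2 or 3.
carry:  11111011110
        00111100111
+       01100101111
-------------------
       010100010110
(the carry out of the leftmost column, 0, becomes the leading bit)
Decimal check:
  00111100111 = 256 + 128 + 64 + 32 + 4 + 2 + 1 = 487
  01100101111 = 512 + 256 + 32 + 8 + 4 + 2 + 1 = 815
  487 + 815 = 1302, and 010100010110 = 1024 + 256 + 16 + 4 + 2 = 1302 ✓



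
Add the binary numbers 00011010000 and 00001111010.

Add column by column from the right: bit + bit + carry-in; write the sum mod 2, carry 1 when the sum is 2 or 3.
carry:  00111100000
        00011010000
+       00001111010
-------------------
       000101001010
(the carry out of the leftmost column, 0, becomes the leading bit)
Decimal check:
  00011010000 = 128 + 64 + 16 = 208
  00001111010 = 64 + 32 + 16 + 8 + 2 = 122
  208 + 122 = 330, and 000101001010 = 256 + 64 + 8 + 2 = 330 ✓



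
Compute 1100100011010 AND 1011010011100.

AND: 1 only when both bits are 1
  1100100011010
& 1011010011100
---------------
  1000000011000
Decimal: 6426 & 5788 = 4120



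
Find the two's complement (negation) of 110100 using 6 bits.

Original (sign bit 1, negative): 110100
Step 1 - Invert all bits: 001011
Step 2 - Add 1: 001100
Verification: 110100 + 001100 = 1000000; discarding the end carry (carry out of the top bit) leaves the 6-bit value 000000, as required for x + (-x)



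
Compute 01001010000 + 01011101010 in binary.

Add column by column from the right: bit + bit + carry-in; write the sum mod 2, carry 1 when the sum is 2 or 3.
carry:  10110000000
        01001010000
+       01011101010
-------------------
       010100111010
(the carry out of the leftmost column, 0, becomes the leading bit)
Decimal check:
  01001010000 = 512 + 64 + 16 = 592
  01011101010 = 512 + 128 + 64 + 32 + 8 + 2 = 746
  592 + 746 = 1338, and 010100111010 = 1024 + 256 + 32 + 16 + 8 + 2 = 1338 ✓



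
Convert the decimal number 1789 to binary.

Using repeated division by 2:
1789 ÷ 2 = 894 remainder 1
894 ÷ 2 = 447 remainder 0
447 ÷ 2 = 223 remainder 1
223 ÷ 2 = 111 remainder 1
111 ÷ 2 = 55 remainder 1
55 ÷ 2 = 27 remainder 1
27 ÷ 2 = 13 remainder 1
13 ÷ 2 = 6 remainder 1
6 ÷ 2 = 3 remainder 0
3 ÷ 2 = 1 remainder 1
1 ÷ 2 = 0 remainder 1
Reading remainders bottom to top: 11011111101



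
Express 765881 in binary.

Using repeated division by 2:
765881 ÷ 2 = 382940 remainder 1
382940 ÷ 2 = 191470 remainder 0
191470 ÷ 2 = 95735 remainder 0
95735 ÷ 2 = 47867 remainder 1
47867 ÷ 2 = 23933 remainder 1
23933 ÷ 2 = 11966 remainder 1
11966 ÷ 2 = 5983 remainder 0
5983 ÷ 2 = 2991 remainder 1
2991 ÷ 2 = 1495 remainder 1
1495 ÷ 2 = 747 remainder 1
747 ÷ 2 = 373 remainder 1
373 ÷ 2 = 186 remainder 1
186 ÷ 2 = 93 remainder 0
93 ÷ 2 = 46 remainder 1
46 ÷ 2 = 23 remainder 0
23 ÷ 2 = 11 remainder 1
11 ÷ 2 = 5 remainder 1
5 ÷ 2 = 2 remainder 1
2 ÷ 2 = 1 remainder 0
1 ÷ 2 = 0 remainder 1
Reading remainders bottom to top: 10111010111110111001



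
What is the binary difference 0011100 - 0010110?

Method 1 - Direct subtraction (column by column from the right: bit − bit − borrow-in; if negative, add 2 and borrow 1 from the next column):
borrow: 0001100
        0011100
-       0010110
---------------
        0000110

Method 2 - Add two's complement:
Two's complement of 0010110: invert → 1101001, add 1 → 1101010
  0011100
+ 1101010
---------
 10000110  (end carry out of the top bit = 1)
Discarding the end carry: 0000110
Decimal check:
  0011100 = 16 + 8 + 4 = 28
  0010110 = 16 + 4 + 2 = 22
  28 - 22 = 6, and 0000110 = 4 + 2 = 6 ✓



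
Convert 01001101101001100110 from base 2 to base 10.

Sum of powers of 2 for each 1-bit:
2^1 + 2^2 + 2^5 + 2^6 + 2^9 + 2^11 + 2^12 + 2^14 + 2^15 + 2^18
= 2 + 4 + 32 + 64 + 512 + 2048 + 4096 + 16384 + 32768 + 262144
= 318054



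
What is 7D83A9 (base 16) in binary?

Convert each hex digit to 4 bits:
  7 = 0111
  D = 1101
  8 = 1000
  3 = 0011
  A = 1010
  9 = 1001
Concatenate: 011111011000001110101001



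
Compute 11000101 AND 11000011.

AND: 1 only when both bits are 1
  11000101
& 11000011
----------
  11000001
Decimal: 197 & 195 = 193



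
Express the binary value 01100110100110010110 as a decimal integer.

Sum of powers of 2 for each 1-bit:
2^1 + 2^2 + 2^4 + 2^7 + 2^8 + 2^11 + 2^13 + 2^14 + 2^17 + 2^18
= 2 + 4 + 16 + 128 + 256 + 2048 + 8192 + 16384 + 131072 + 262144
= 420246



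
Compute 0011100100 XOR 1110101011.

XOR: 1 when bits differ
  0011100100
^ 1110101011
------------
  1101001111
Decimal: 228 ^ 939 = 847



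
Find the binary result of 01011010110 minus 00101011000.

Method 1 - Direct subtraction (column by column from the right: bit − bit − borrow-in; if negative, add 2 and borrow 1 from the next column):
borrow: 01011110000
        01011010110
-       00101011000
-------------------
        00101111110

Method 2 - Add two's complement:
Two's complement of 00101011000: invert → 11010100111, add 1 → 11010101000
  01011010110
+ 11010101000
-------------
 100101111110  (end carry out of the top bit = 1)
Discarding the end carry: 00101111110
Decimal check:
  01011010110 = 512 + 128 + 64 + 16 + 4 + 2 = 726
  00101011000 = 256 + 64 + 16 + 8 = 344
  726 - 344 = 382, and 00101111110 = 256 + 64 + 32 + 16 + 8 + 4 + 2 = 382 ✓



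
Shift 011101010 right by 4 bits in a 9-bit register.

Original: 011101010 (decimal 234)
Shift right by 4 positions
Drop the 4 low bits; fill with zeros on the left
Result: 000001110 (decimal 14)
Equivalent: 234 >> 4 = 234 ÷ 2^4 = 14



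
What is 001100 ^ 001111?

XOR: 1 when bits differ
  001100
^ 001111
--------
  000011
Decimal: 12 ^ 15 = 3



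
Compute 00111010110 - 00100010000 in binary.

Method 1 - Direct subtraction (column by column from the right: bit − bit − borrow-in; if negative, add 2 and borrow 1 from the next column):
borrow: 00000000000
        00111010110
-       00100010000
-------------------
        00011000110

Method 2 - Add two's complement:
Two's complement of 00100010000: invert → 11011101111, add 1 → 11011110000
  00111010110
+ 11011110000
-------------
 100011000110  (end carry out of the top bit = 1)
Discarding the end carry: 00011000110
Decimal check:
  00111010110 = 256 + 128 + 64 + 16 + 4 + 2 = 470
  00100010000 = 256 + 16 = 272
  470 - 272 = 198, and 00011000110 = 128 + 64 + 4 + 2 = 198 ✓



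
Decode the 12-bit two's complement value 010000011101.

Binary: 010000011101
Sign bit: 0 (non-negative)
Read directly as an unsigned value:
010000011101 = 1024 + 16 + 8 + 4 + 1 = 1053
Value: 1053



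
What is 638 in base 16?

Using repeated division by 16 (digits 10–15 are A–F):
638 ÷ 16 = 39 remainder 14 (E)
39 ÷ 16 = 2 remainder 7
2 ÷ 16 = 0 remainder 2
Reading remainders bottom to top: 27E



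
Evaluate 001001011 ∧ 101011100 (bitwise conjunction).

AND: 1 only when both bits are 1
  001001011
& 101011100
-----------
  001001000
Decimal: 75 & 348 = 72



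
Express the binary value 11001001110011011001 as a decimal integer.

Sum of powers of 2 for each 1-bit:
2^0 + 2^3 + 2^4 + 2^6 + 2^7 + 2^10 + 2^11 + 2^12 + 2^15 + 2^18 + 2^19
= 1 + 8 + 16 + 64 + 128 + 1024 + 2048 + 4096 + 32768 + 262144 + 524288
= 826585



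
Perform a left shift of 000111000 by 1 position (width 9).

Original: 000111000 (decimal 56)
Shift left by 1 position
Append 1 zero on the right
Result: 001110000 (decimal 112)
Equivalent: 56 << 1 = 56 × 2^1 = 112



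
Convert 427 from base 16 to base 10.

Expand by place value (powers of 16):
427 = 4 × 16^2 + 2 × 16^1 + 7 × 16^0
= 4 × 256 + 2 × 16 + 7 × 1
= 1024 + 32 + 7
= 1063



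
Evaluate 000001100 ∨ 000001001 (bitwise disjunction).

OR: 1 when either bit is 1
  000001100
| 000001001
-----------
  000001101
Decimal: 12 | 9 = 13



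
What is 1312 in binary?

Using repeated division by 2:
1312 ÷ 2 = 656 remainder 0
656 ÷ 2 = 328 remainder 0
328 ÷ 2 = 164 remainder 0
164 ÷ 2 = 82 remainder 0
82 ÷ 2 = 41 remainder 0
41 ÷ 2 = 20 remainder 1
20 ÷ 2 = 10 remainder 0
10 ÷ 2 = 5 remainder 0
5 ÷ 2 = 2 remainder 1
2 ÷ 2 = 1 remainder 0
1 ÷ 2 = 0 remainder 1
Reading remainders bottom to top: 10100100000



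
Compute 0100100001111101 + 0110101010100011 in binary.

Add column by column from the right: bit + bit + carry-in; write the sum mod 2, carry 1 when the sum is 2 or 3.
carry:  1001000111111110
        0100100001111101
+       0110101010100011
------------------------
       01011001100100000
(the carry out of the leftmost column, 0, becomes the leading bit)
Decimal check:
  0100100001111101 = 16384 + 2048 + 64 + 32 + 16 + 8 + 4 + 1 = 18557
  0110101010100011 = 16384 + 8192 + 2048 + 512 + 128 + 32 + 2 + 1 = 27299
  18557 + 27299 = 45856, and 01011001100100000 = 32768 + 8192 + 4096 + 512 + 256 + 32 = 45856 ✓



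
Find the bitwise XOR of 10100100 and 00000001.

XOR: 1 when bits differ
  10100100
^ 00000001
----------
  10100101
Decimal: 164 ^ 1 = 165



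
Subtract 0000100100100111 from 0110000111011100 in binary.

Method 1 - Direct subtraction (column by column from the right: bit − bit − borrow-in; if negative, add 2 and borrow 1 from the next column):
borrow: 0011000001001110
        0110000111011100
-       0000100100100111
------------------------
        0101100010110101

Method 2 - Add two's complement:
Two's complement of 0000100100100111: invert → 1111011011011000, add 1 → 1111011011011001
  0110000111011100
+ 1111011011011001
------------------
 10101100010110101  (end carry out of the top bit = 1)
Discarding the end carry: 0101100010110101
Decimal check:
  0110000111011100 = 16384 + 8192 + 256 + 128 + 64 + 16 + 8 + 4 = 25052
  0000100100100111 = 2048 + 256 + 32 + 4 + 2 + 1 = 2343
  25052 - 2343 = 22709, and 0101100010110101 = 16384 + 4096 + 2048 + 128 + 32 + 16 + 4 + 1 = 22709 ✓



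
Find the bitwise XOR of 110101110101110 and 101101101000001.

XOR: 1 when bits differ
  110101110101110
^ 101101101000001
-----------------
  011000011101111
Decimal: 27566 ^ 23361 = 12527



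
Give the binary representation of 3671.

Using repeated division by 2:
3671 ÷ 2 = 1835 remainder 1
1835 ÷ 2 = 917 remainder 1
917 ÷ 2 = 458 remainder 1
458 ÷ 2 = 229 remainder 0
229 ÷ 2 = 114 remainder 1
114 ÷ 2 = 57 remainder 0
57 ÷ 2 = 28 remainder 1
28 ÷ 2 = 14 remainder 0
14 ÷ 2 = 7 remainder 0
7 ÷ 2 = 3 remainder 1
3 ÷ 2 = 1 remainder 1
1 ÷ 2 = 0 remainder 1
Reading remainders bottom to top: 111001010111



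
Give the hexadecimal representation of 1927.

Using repeated division by 16 (digits 10–15 are A–F):
1927 ÷ 16 = 120 remainder 7
120 ÷ 16 = 7 remainder 8
7 ÷ 16 = 0 remainder 7
Reading remainders bottom to top: 787



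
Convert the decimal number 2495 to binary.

Using repeated division by 2:
2495 ÷ 2 = 1247 remainder 1
1247 ÷ 2 = 623 remainder 1
623 ÷ 2 = 311 remainder 1
311 ÷ 2 = 155 remainder 1
155 ÷ 2 = 77 remainder 1
77 ÷ 2 = 38 remainder 1
38 ÷ 2 = 19 remainder 0
19 ÷ 2 = 9 remainder 1
9 ÷ 2 = 4 remainder 1
4 ÷ 2 = 2 remainder 0
2 ÷ 2 = 1 remainder 0
1 ÷ 2 = 0 remainder 1
Reading remainders bottom to top: 100110111111



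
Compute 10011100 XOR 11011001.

XOR: 1 when bits differ
  10011100
^ 11011001
----------
  01000101
Decimal: 156 ^ 217 = 69



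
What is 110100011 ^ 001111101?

XOR: 1 when bits differ
  110100011
^ 001111101
-----------
  111011110
Decimal: 419 ^ 125 = 478



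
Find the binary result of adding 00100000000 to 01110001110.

Add column by column from the right: bit + bit + carry-in; write the sum mod 2, carry 1 when the sum is 2 or 3.
carry:  11000000000
        00100000000
+       01110001110
-------------------
       010010001110
(the carry out of the leftmost column, 0, becomes the leading bit)
Decimal check:
  00100000000 = 256
  01110001110 = 512 + 256 + 128 + 8 + 4 + 2 = 910
  256 + 910 = 1166, and 010010001110 = 1024 + 128 + 8 + 4 + 2 = 1166 ✓



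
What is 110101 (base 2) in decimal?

Sum of powers of 2 for each 1-bit:
2^0 + 2^2 + 2^4 + 2^5
= 1 + 4 + 16 + 32
= 53



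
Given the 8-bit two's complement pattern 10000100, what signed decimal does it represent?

Binary: 10000100
Sign bit: 1 (negative)
Invert: 01111011
Add 1:  01111100
Magnitude: 01111100 = 64 + 32 + 16 + 8 + 4 = 124
Value: -124



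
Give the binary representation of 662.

Using repeated division by 2:
662 ÷ 2 = 331 remainder 0
331 ÷ 2 = 165 remainder 1
165 ÷ 2 = 82 remainder 1
82 ÷ 2 = 41 remainder 0
41 ÷ 2 = 20 remainder 1
20 ÷ 2 = 10 remainder 0
10 ÷ 2 = 5 remainder 0
5 ÷ 2 = 2 remainder 1
2 ÷ 2 = 1 remainder 0
1 ÷ 2 = 0 remainder 1
Reading remainders bottom to top: 1010010110



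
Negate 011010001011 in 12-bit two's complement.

Original: 011010001011
Step 1 - Invert all bits: 100101110100
Step 2 - Add 1: 100101110101
Verification: 011010001011 + 100101110101 = 1000000000000; discarding the end carry (carry out of the top bit) leaves the 12-bit value 000000000000, as required for x + (-x)



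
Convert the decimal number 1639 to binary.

Using repeated division by 2:
1639 ÷ 2 = 819 remainder 1
819 ÷ 2 = 409 remainder 1
409 ÷ 2 = 204 remainder 1
204 ÷ 2 = 102 remainder 0
102 ÷ 2 = 51 remainder 0
51 ÷ 2 = 25 remainder 1
25 ÷ 2 = 12 remainder 1
12 ÷ 2 = 6 remainder 0
6 ÷ 2 = 3 remainder 0
3 ÷ 2 = 1 remainder 1
1 ÷ 2 = 0 remainder 1
Reading remainders bottom to top: 11001100111



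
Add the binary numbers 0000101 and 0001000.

Add column by column from the right: bit + bit + carry-in; write the sum mod 2, carry 1 when the sum is 2 or 3.
carry:  0000000
        0000101
+       0001000
---------------
       00001101
(the carry out of the leftmost column, 0, becomes the leading bit)
Decimal check:
  0000101 = 4 + 1 = 5
  0001000 = 8
  5 + 8 = 13, and 00001101 = 8 + 4 + 1 = 13 ✓



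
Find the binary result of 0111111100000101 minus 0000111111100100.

Method 1 - Direct subtraction (column by column from the right: bit − bit − borrow-in; if negative, add 2 and borrow 1 from the next column):
borrow: 0001111111000000
        0111111100000101
-       0000111111100100
------------------------
        0110111100100001

Method 2 - Add two's complement:
Two's complement of 0000111111100100: invert → 1111000000011011, add 1 → 1111000000011100
  0111111100000101
+ 1111000000011100
------------------
 10110111100100001  (end carry out of the top bit = 1)
Discarding the end carry: 0110111100100001
Decimal check:
  0111111100000101 = 16384 + 8192 + 4096 + 2048 + 1024 + 512 + 256 + 4 + 1 = 32517
  0000111111100100 = 2048 + 1024 + 512 + 256 + 128 + 64 + 32 + 4 = 4068
  32517 - 4068 = 28449, and 0110111100100001 = 16384 + 8192 + 2048 + 1024 + 512 + 256 + 32 + 1 = 28449 ✓



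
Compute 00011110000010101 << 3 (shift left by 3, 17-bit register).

Original: 00011110000010101 (decimal 15381)
Shift left by 3 positions
Append 3 zeros on the right
Result: 11110000010101000 (decimal 123048)
Equivalent: 15381 << 3 = 15381 × 2^3 = 123048



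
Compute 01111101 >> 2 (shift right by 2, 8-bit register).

Original: 01111101 (decimal 125)
Shift right by 2 positions
Drop the 2 low bits; fill with zeros on the left
Result: 00011111 (decimal 31)
Equivalent: 125 >> 2 = 125 ÷ 2^2 = 31



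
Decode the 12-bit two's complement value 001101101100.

Binary: 001101101100
Sign bit: 0 (non-negative)
Read directly as an unsigned value:
001101101100 = 512 + 256 + 64 + 32 + 8 + 4 = 876
Value: 876



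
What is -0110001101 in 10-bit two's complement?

Original: 0110001101
Step 1 - Invert all bits: 1001110010
Step 2 - Add 1: 1001110011
Verification: 0110001101 + 1001110011 = 10000000000; discarding the end carry (carry out of the top bit) leaves the 10-bit value 0000000000, as required for x + (-x)



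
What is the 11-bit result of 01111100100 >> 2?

Original: 01111100100 (decimal 996)
Shift right by 2 positions
Drop the 2 low bits; fill with zeros on the left
Result: 00011111001 (decimal 249)
Equivalent: 996 >> 2 = 996 ÷ 2^2 = 249



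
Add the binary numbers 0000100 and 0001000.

Add column by column from the right: bit + bit + carry-in; write the sum mod 2, carry 1 when the sum is 2 or 3.
carry:  0000000
        0000100
+       0001000
---------------
       00001100
(the carry out of the leftmost column, 0, becomes the leading bit)
Decimal check:
  0000100 = 4
  0001000 = 8
  4 + 8 = 12, and 00001100 = 8 + 4 = 12 ✓



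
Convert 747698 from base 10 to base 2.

Using repeated division by 2:
747698 ÷ 2 = 373849 remainder 0
373849 ÷ 2 = 186924 remainder 1
186924 ÷ 2 = 93462 remainder 0
93462 ÷ 2 = 46731 remainder 0
46731 ÷ 2 = 23365 remainder 1
23365 ÷ 2 = 11682 remainder 1
11682 ÷ 2 = 5841 remainder 0
5841 ÷ 2 = 2920 remainder 1
2920 ÷ 2 = 1460 remainder 0
1460 ÷ 2 = 730 remainder 0
730 ÷ 2 = 365 remainder 0
365 ÷ 2 = 182 remainder 1
182 ÷ 2 = 91 remainder 0
91 ÷ 2 = 45 remainder 1
45 ÷ 2 = 22 remainder 1
22 ÷ 2 = 11 remainder 0
11 ÷ 2 = 5 remainder 1
5 ÷ 2 = 2 remainder 1
2 ÷ 2 = 1 remainder 0
1 ÷ 2 = 0 remainder 1
Reading remainders bottom to top: 10110110100010110010



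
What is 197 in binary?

Using repeated division by 2:
197 ÷ 2 = 98 remainder 1
98 ÷ 2 = 49 remainder 0
49 ÷ 2 = 24 remainder 1
24 ÷ 2 = 12 remainder 0
12 ÷ 2 = 6 remainder 0
6 ÷ 2 = 3 remainder 0
3 ÷ 2 = 1 remainder 1
1 ÷ 2 = 0 remainder 1
Reading remainders bottom to top: 11000101



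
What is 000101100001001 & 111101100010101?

AND: 1 only when both bits are 1
  000101100001001
& 111101100010101
-----------------
  000101100000001
Decimal: 2825 & 31509 = 2817



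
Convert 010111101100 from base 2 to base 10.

Sum of powers of 2 for each 1-bit:
2^2 + 2^3 + 2^5 + 2^6 + 2^7 + 2^8 + 2^10
= 4 + 8 + 32 + 64 + 128 + 256 + 1024
= 1516



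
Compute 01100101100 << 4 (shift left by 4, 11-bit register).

Original: 01100101100 (decimal 812)
Shift left by 4 positions
Append 4 zeros on the right and drop the 4 high bits that overflow the 11-bit width
Result: 01011000000 (decimal 704)
Equivalent: 812 << 4 = 812 × 2^4 = 12992, truncated to 11 bits = 704



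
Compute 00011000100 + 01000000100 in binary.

Add column by column from the right: bit + bit + carry-in; write the sum mod 2, carry 1 when the sum is 2 or 3.
carry:  00000001000
        00011000100
+       01000000100
-------------------
       001011001000
(the carry out of the leftmost column, 0, becomes the leading bit)
Decimal check:
  00011000100 = 128 + 64 + 4 = 196
  01000000100 = 512 + 4 = 516
  196 + 516 = 712, and 001011001000 = 512 + 128 + 64 + 8 = 712 ✓



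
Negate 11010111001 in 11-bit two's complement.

Original (sign bit 1, negative): 11010111001
Step 1 - Invert all bits: 00101000110
Step 2 - Add 1: 00101000111
Verification: 11010111001 + 00101000111 = 100000000000; discarding the end carry (carry out of the top bit) leaves the 11-bit value 00000000000, as required for x + (-x)



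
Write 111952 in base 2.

Using repeated division by 2:
111952 ÷ 2 = 55976 remainder 0
55976 ÷ 2 = 27988 remainder 0
27988 ÷ 2 = 13994 remainder 0
13994 ÷ 2 = 6997 remainder 0
6997 ÷ 2 = 3498 remainder 1
3498 ÷ 2 = 1749 remainder 0
1749 ÷ 2 = 874 remainder 1
874 ÷ 2 = 437 remainder 0
437 ÷ 2 = 218 remainder 1
218 ÷ 2 = 109 remainder 0
109 ÷ 2 = 54 remainder 1
54 ÷ 2 = 27 remainder 0
27 ÷ 2 = 13 remainder 1
13 ÷ 2 = 6 remainder 1
6 ÷ 2 = 3 remainder 0
3 ÷ 2 = 1 remainder 1
1 ÷ 2 = 0 remainder 1
Reading remainders bottom to top: 11011010101010000



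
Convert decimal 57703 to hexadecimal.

Using repeated division by 16 (digits 10–15 are A–F):
57703 ÷ 16 = 3606 remainder 7
3606 ÷ 16 = 225 remainder 6
225 ÷ 16 = 14 remainder 1
14 ÷ 16 = 0 remainder 14 (E)
Reading remainders bottom to top: E167



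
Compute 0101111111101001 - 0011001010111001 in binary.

Method 1 - Direct subtraction (column by column from the right: bit − bit − borrow-in; if negative, add 2 and borrow 1 from the next column):
borrow: 0100000001100000
        0101111111101001
-       0011001010111001
------------------------
        0010110100110000

Method 2 - Add two's complement:
Two's complement of 0011001010111001: invert → 1100110101000110, add 1 → 1100110101000111
  0101111111101001
+ 1100110101000111
------------------
 10010110100110000  (end carry out of the top bit = 1)
Discarding the end carry: 0010110100110000
Decimal check:
  0101111111101001 = 16384 + 4096 + 2048 + 1024 + 512 + 256 + 128 + 64 + 32 + 8 + 1 = 24553
  0011001010111001 = 8192 + 4096 + 512 + 128 + 32 + 16 + 8 + 1 = 12985
  24553 - 12985 = 11568, and 0010110100110000 = 8192 + 2048 + 1024 + 256 + 32 + 16 = 11568 ✓



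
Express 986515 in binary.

Using repeated division by 2:
986515 ÷ 2 = 493257 remainder 1
493257 ÷ 2 = 246628 remainder 1
246628 ÷ 2 = 123314 remainder 0
123314 ÷ 2 = 61657 remainder 0
61657 ÷ 2 = 30828 remainder 1
30828 ÷ 2 = 15414 remainder 0
15414 ÷ 2 = 7707 remainder 0
7707 ÷ 2 = 3853 remainder 1
3853 ÷ 2 = 1926 remainder 1
1926 ÷ 2 = 963 remainder 0
963 ÷ 2 = 481 remainder 1
481 ÷ 2 = 240 remainder 1
240 ÷ 2 = 120 remainder 0
120 ÷ 2 = 60 remainder 0
60 ÷ 2 = 30 remainder 0
30 ÷ 2 = 15 remainder 0
15 ÷ 2 = 7 remainder 1
7 ÷ 2 = 3 remainder 1
3 ÷ 2 = 1 remainder 1
1 ÷ 2 = 0 remainder 1
Reading remainders bottom to top: 11110000110110010011



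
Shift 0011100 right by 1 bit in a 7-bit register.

Original: 0011100 (decimal 28)
Shift right by 1 position
Drop the 1 low bit; fill with zero on the left
Result: 0001110 (decimal 14)
Equivalent: 28 >> 1 = 28 ÷ 2^1 = 14



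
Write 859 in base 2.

Using repeated division by 2:
859 ÷ 2 = 429 remainder 1
429 ÷ 2 = 214 remainder 1
214 ÷ 2 = 107 remainder 0
107 ÷ 2 = 53 remainder 1
53 ÷ 2 = 26 remainder 1
26 ÷ 2 = 13 remainder 0
13 ÷ 2 = 6 remainder 1
6 ÷ 2 = 3 remainder 0
3 ÷ 2 = 1 remainder 1
1 ÷ 2 = 0 remainder 1
Reading remainders bottom to top: 1101011011



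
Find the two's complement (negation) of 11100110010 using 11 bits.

Original (sign bit 1, negative): 11100110010
Step 1 - Invert all bits: 00011001101
Step 2 - Add 1: 00011001110
Verification: 11100110010 + 00011001110 = 100000000000; discarding the end carry (carry out of the top bit) leaves the 11-bit value 00000000000, as required for x + (-x)



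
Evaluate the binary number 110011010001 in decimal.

Sum of powers of 2 for each 1-bit:
2^0 + 2^4 + 2^6 + 2^7 + 2^10 + 2^11
= 1 + 16 + 64 + 128 + 1024 + 2048
= 3281



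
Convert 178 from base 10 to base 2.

Using repeated division by 2:
178 ÷ 2 = 89 remainder 0
89 ÷ 2 = 44 remainder 1
44 ÷ 2 = 22 remainder 0
22 ÷ 2 = 11 remainder 0
11 ÷ 2 = 5 remainder 1
5 ÷ 2 = 2 remainder 1
2 ÷ 2 = 1 remainder 0
1 ÷ 2 = 0 remainder 1
Reading remainders bottom to top: 10110010



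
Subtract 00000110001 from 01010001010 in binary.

Method 1 - Direct subtraction (column by column from the right: bit − bit − borrow-in; if negative, add 2 and borrow 1 from the next column):
borrow: 00011100010
        01010001010
-       00000110001
-------------------
        01001011001

Method 2 - Add two's complement:
Two's complement of 00000110001: invert → 11111001110, add 1 → 11111001111
  01010001010
+ 11111001111
-------------
 101001011001  (end carry out of the top bit = 1)
Discarding the end carry: 01001011001
Decimal check:
  01010001010 = 512 + 128 + 8 + 2 = 650
  00000110001 = 32 + 16 + 1 = 49
  650 - 49 = 601, and 01001011001 = 512 + 64 + 16 + 8 + 1 = 601 ✓



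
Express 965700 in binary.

Using repeated division by 2:
965700 ÷ 2 = 482850 remainder 0
482850 ÷ 2 = 241425 remainder 0
241425 ÷ 2 = 120712 remainder 1
120712 ÷ 2 = 60356 remainder 0
60356 ÷ 2 = 30178 remainder 0
30178 ÷ 2 = 15089 remainder 0
15089 ÷ 2 = 7544 remainder 1
7544 ÷ 2 = 3772 remainder 0
3772 ÷ 2 = 1886 remainder 0
1886 ÷ 2 = 943 remainder 0
943 ÷ 2 = 471 remainder 1
471 ÷ 2 = 235 remainder 1
235 ÷ 2 = 117 remainder 1
117 ÷ 2 = 58 remainder 1
58 ÷ 2 = 29 remainder 0
29 ÷ 2 = 14 remainder 1
14 ÷ 2 = 7 remainder 0
7 ÷ 2 = 3 remainder 1
3 ÷ 2 = 1 remainder 1
1 ÷ 2 = 0 remainder 1
Reading remainders bottom to top: 11101011110001000100



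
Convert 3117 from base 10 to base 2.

Using repeated division by 2:
3117 ÷ 2 = 1558 remainder 1
1558 ÷ 2 = 779 remainder 0
779 ÷ 2 = 389 remainder 1
389 ÷ 2 = 194 remainder 1
194 ÷ 2 = 97 remainder 0
97 ÷ 2 = 48 remainder 1
48 ÷ 2 = 24 remainder 0
24 ÷ 2 = 12 remainder 0
12 ÷ 2 = 6 remainder 0
6 ÷ 2 = 3 remainder 0
3 ÷ 2 = 1 remainder 1
1 ÷ 2 = 0 remainder 1
Reading remainders bottom to top: 110000101101



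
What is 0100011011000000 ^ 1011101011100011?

XOR: 1 when bits differ
  0100011011000000
^ 1011101011100011
------------------
  1111110000100011
Decimal: 18112 ^ 47843 = 64547



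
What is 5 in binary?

Using repeated division by 2:
5 ÷ 2 = 2 remainder 1
2 ÷ 2 = 1 remainder 0
1 ÷ 2 = 0 remainder 1
Reading remainders bottom to top: 101



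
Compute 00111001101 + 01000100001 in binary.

Add column by column from the right: bit + bit + carry-in; write the sum mod 2, carry 1 when the sum is 2 or 3.
carry:  00000000010
        00111001101
+       01000100001
-------------------
       001111101110
(the carry out of the leftmost column, 0, becomes the leading bit)
Decimal check:
  00111001101 = 256 + 128 + 64 + 8 + 4 + 1 = 461
  01000100001 = 512 + 32 + 1 = 545
  461 + 545 = 1006, and 001111101110 = 512 + 256 + 128 + 64 + 32 + 8 + 4 + 2 = 1006 ✓



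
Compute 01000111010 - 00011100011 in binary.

Method 1 - Direct subtraction (column by column from the right: bit − bit − borrow-in; if negative, add 2 and borrow 1 from the next column):
borrow: 01110001110
        01000111010
-       00011100011
-------------------
        00101010111

Method 2 - Add two's complement:
Two's complement of 00011100011: invert → 11100011100, add 1 → 11100011101
  01000111010
+ 11100011101
-------------
 100101010111  (end carry out of the top bit = 1)
Discarding the end carry: 00101010111
Decimal check:
  01000111010 = 512 + 32 + 16 + 8 + 2 = 570
  00011100011 = 128 + 64 + 32 + 2 + 1 = 227
  570 - 227 = 343, and 00101010111 = 256 + 64 + 16 + 4 + 2 + 1 = 343 ✓



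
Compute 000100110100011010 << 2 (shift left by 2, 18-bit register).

Original: 000100110100011010 (decimal 19738)
Shift left by 2 positions
Append 2 zeros on the right
Result: 010011010001101000 (decimal 78952)
Equivalent: 19738 << 2 = 19738 × 2^2 = 78952



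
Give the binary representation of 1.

Using repeated division by 2:
1 ÷ 2 = 0 remainder 1
Reading remainders bottom to top: 1



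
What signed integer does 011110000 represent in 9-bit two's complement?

Binary: 011110000
Sign bit: 0 (non-negative)
Read directly as an unsigned value:
011110000 = 128 + 64 + 32 + 16 = 240
Value: 240



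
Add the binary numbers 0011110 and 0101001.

Add column by column from the right: bit + bit + carry-in; write the sum mod 2, carry 1 when the sum is 2 or 3.
carry:  1110000
        0011110
+       0101001
---------------
       01000111
(the carry out of the leftmost column, 0, becomes the leading bit)
Decimal check:
  0011110 = 16 + 8 + 4 + 2 = 30
  0101001 = 32 + 8 + 1 = 41
  30 + 41 = 71, and 01000111 = 64 + 4 + 2 + 1 = 71 ✓



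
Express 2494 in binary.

Using repeated division by 2:
2494 ÷ 2 = 1247 remainder 0
1247 ÷ 2 = 623 remainder 1
623 ÷ 2 = 311 remainder 1
311 ÷ 2 = 155 remainder 1
155 ÷ 2 = 77 remainder 1
77 ÷ 2 = 38 remainder 1
38 ÷ 2 = 19 remainder 0
19 ÷ 2 = 9 remainder 1
9 ÷ 2 = 4 remainder 1
4 ÷ 2 = 2 remainder 0
2 ÷ 2 = 1 remainder 0
1 ÷ 2 = 0 remainder 1
Reading remainders bottom to top: 100110111110



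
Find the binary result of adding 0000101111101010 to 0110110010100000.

Add column by column from the right: bit + bit + carry-in; write the sum mod 2, carry 1 when the sum is 2 or 3.
carry:  0001111111000000
        0000101111101010
+       0110110010100000
------------------------
       00111100010001010
(the carry out of the leftmost column, 0, becomes the leading bit)
Decimal check:
  0000101111101010 = 2048 + 512 + 256 + 128 + 64 + 32 + 8 + 2 = 3050
  0110110010100000 = 16384 + 8192 + 2048 + 1024 + 128 + 32 = 27808
  3050 + 27808 = 30858, and 00111100010001010 = 16384 + 8192 + 4096 + 2048 + 128 + 8 + 2 = 30858 ✓



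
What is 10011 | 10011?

OR: 1 when either bit is 1
  10011
| 10011
-------
  10011
Decimal: 19 | 19 = 19



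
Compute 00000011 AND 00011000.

AND: 1 only when both bits are 1
  00000011
& 00011000
----------
  00000000
Decimal: 3 & 24 = 0



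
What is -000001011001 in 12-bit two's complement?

Original: 000001011001
Step 1 - Invert all bits: 111110100110
Step 2 - Add 1: 111110100111
Verification: 000001011001 + 111110100111 = 1000000000000; discarding the end carry (carry out of the top bit) leaves the 12-bit value 000000000000, as required for x + (-x)



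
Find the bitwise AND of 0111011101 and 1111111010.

AND: 1 only when both bits are 1
  0111011101
& 1111111010
------------
  0111011000
Decimal: 477 & 1018 = 472



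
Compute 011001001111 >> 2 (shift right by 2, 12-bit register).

Original: 011001001111 (decimal 1615)
Shift right by 2 positions
Drop the 2 low bits; fill with zeros on the left
Result: 000110010011 (decimal 403)
Equivalent: 1615 >> 2 = 1615 ÷ 2^2 = 403



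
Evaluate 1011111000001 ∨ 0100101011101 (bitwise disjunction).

OR: 1 when either bit is 1
  1011111000001
| 0100101011101
---------------
  1111111011101
Decimal: 6081 | 2397 = 8157



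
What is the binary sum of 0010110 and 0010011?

Add column by column from the right: bit + bit + carry-in; write the sum mod 2, carry 1 when the sum is 2 or 3.
carry:  0101100
        0010110
+       0010011
---------------
       00101001
(the carry out of the leftmost column, 0, becomes the leading bit)
Decimal check:
  0010110 = 16 + 4 + 2 = 22
  0010011 = 16 + 2 + 1 = 19
  22 + 19 = 41, and 00101001 = 32 + 8 + 1 = 41 ✓



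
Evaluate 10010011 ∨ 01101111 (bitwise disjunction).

OR: 1 when either bit is 1
  10010011
| 01101111
----------
  11111111
Decimal: 147 | 111 = 255



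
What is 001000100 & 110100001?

AND: 1 only when both bits are 1
  001000100
& 110100001
-----------
  000000000
Decimal: 68 & 417 = 0



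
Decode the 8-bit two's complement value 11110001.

Binary: 11110001
Sign bit: 1 (negative)
Invert: 00001110
Add 1:  00001111
Magnitude: 00001111 = 8 + 4 + 2 + 1 = 15
Value: -15



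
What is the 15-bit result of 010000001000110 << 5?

Original: 010000001000110 (decimal 8262)
Shift left by 5 positions
Append 5 zeros on the right and drop the 5 high bits that overflow the 15-bit width
Result: 000100011000000 (decimal 2240)
Equivalent: 8262 << 5 = 8262 × 2^5 = 264384, truncated to 15 bits = 2240



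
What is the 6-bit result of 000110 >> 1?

Original: 000110 (decimal 6)
Shift right by 1 position
Drop the 1 low bit; fill with zero on the left
Result: 000011 (decimal 3)
Equivalent: 6 >> 1 = 6 ÷ 2^1 = 3



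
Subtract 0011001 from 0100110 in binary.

Method 1 - Direct subtraction (column by column from the right: bit − bit − borrow-in; if negative, add 2 and borrow 1 from the next column):
borrow: 0110010
        0100110
-       0011001
---------------
        0001101

Method 2 - Add two's complement:
Two's complement of 0011001: invert → 1100110, add 1 → 1100111
  0100110
+ 1100111
---------
 10001101  (end carry out of the top bit = 1)
Discarding the end carry: 0001101
Decimal check:
  0100110 = 32 + 4 + 2 = 38
  0011001 = 16 + 8 + 1 = 25
  38 - 25 = 13, and 0001101 = 8 + 4 + 1 = 13 ✓



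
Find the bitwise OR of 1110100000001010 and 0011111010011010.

OR: 1 when either bit is 1
  1110100000001010
| 0011111010011010
------------------
  1111111010011010
Decimal: 59402 | 16026 = 65178



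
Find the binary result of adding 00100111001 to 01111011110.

Add column by column from the right: bit + bit + carry-in; write the sum mod 2, carry 1 when the sum is 2 or 3.
carry:  11111110000
        00100111001
+       01111011110
-------------------
       010100010111
(the carry out of the leftmost column, 0, becomes the leading bit)
Decimal check:
  00100111001 = 256 + 32 + 16 + 8 + 1 = 313
  01111011110 = 512 + 256 + 128 + 64 + 16 + 8 + 4 + 2 = 990
  313 + 990 = 1303, and 010100010111 = 1024 + 256 + 16 + 4 + 2 + 1 = 1303 ✓



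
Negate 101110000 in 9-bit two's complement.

Original (sign bit 1, negative): 101110000
Step 1 - Invert all bits: 010001111
Step 2 - Add 1: 010010000
Verification: 101110000 + 010010000 = 1000000000; discarding the end carry (carry out of the top bit) leaves the 9-bit value 000000000, as required for x + (-x)



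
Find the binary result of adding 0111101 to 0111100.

Add column by column from the right: bit + bit + carry-in; write the sum mod 2, carry 1 when the sum is 2 or 3.
carry:  1111000
        0111101
+       0111100
---------------
       01111001
(the carry out of the leftmost column, 0, becomes the leading bit)
Decimal check:
  0111101 = 32 + 16 + 8 + 4 + 1 = 61
  0111100 = 32 + 16 + 8 + 4 = 60
  61 + 60 = 121, and 01111001 = 64 + 32 + 16 + 8 + 1 = 121 ✓



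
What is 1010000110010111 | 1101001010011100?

OR: 1 when either bit is 1
  1010000110010111
| 1101001010011100
------------------
  1111001110011111
Decimal: 41367 | 53916 = 62367



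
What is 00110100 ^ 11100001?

XOR: 1 when bits differ
  00110100
^ 11100001
----------
  11010101
Decimal: 52 ^ 225 = 213



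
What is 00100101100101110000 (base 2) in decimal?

Sum of powers of 2 for each 1-bit:
2^4 + 2^5 + 2^6 + 2^8 + 2^11 + 2^12 + 2^14 + 2^17
= 16 + 32 + 64 + 256 + 2048 + 4096 + 16384 + 131072
= 153968



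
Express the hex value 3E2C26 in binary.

Convert each hex digit to 4 bits:
  3 = 0011
  E = 1110
  2 = 0010
  C = 1100
  2 = 0010
  6 = 0110
Concatenate: 001111100010110000100110



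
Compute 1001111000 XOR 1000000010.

XOR: 1 when bits differ
  1001111000
^ 1000000010
------------
  0001111010
Decimal: 632 ^ 514 = 122



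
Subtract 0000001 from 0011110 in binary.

Method 1 - Direct subtraction (column by column from the right: bit − bit − borrow-in; if negative, add 2 and borrow 1 from the next column):
borrow: 0000010
        0011110
-       0000001
---------------
        0011101

Method 2 - Add two's complement:
Two's complement of 0000001: invert → 1111110, add 1 → 1111111
  0011110
+ 1111111
---------
 10011101  (end carry out of the top bit = 1)
Discarding the end carry: 0011101
Decimal check:
  0011110 = 16 + 8 + 4 + 2 = 30
  0000001 = 1
  30 - 1 = 29, and 0011101 = 16 + 8 + 4 + 1 = 29 ✓



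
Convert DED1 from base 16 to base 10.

Expand by place value (powers of 16):
Digit values: D = 13, E = 14
DED1 = 13 × 16^3 + 14 × 16^2 + 13 × 16^1 + 1 × 16^0
= 13 × 4096 + 14 × 256 + 13 × 16 + 1 × 1
= 53248 + 3584 + 208 + 1
= 57041



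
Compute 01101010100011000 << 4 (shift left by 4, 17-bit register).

Original: 01101010100011000 (decimal 54552)
Shift left by 4 positions
Append 4 zeros on the right and drop the 4 high bits that overflow the 17-bit width
Result: 10101000110000000 (decimal 86400)
Equivalent: 54552 << 4 = 54552 × 2^4 = 872832, truncated to 17 bits = 86400



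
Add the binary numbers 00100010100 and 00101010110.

Add column by column from the right: bit + bit + carry-in; write the sum mod 2, carry 1 when the sum is 2 or 3.
carry:  01000101000
        00100010100
+       00101010110
-------------------
       001001101010
(the carry out of the leftmost column, 0, becomes the leading bit)
Decimal check:
  00100010100 = 256 + 16 + 4 = 276
  00101010110 = 256 + 64 + 16 + 4 + 2 = 342
  276 + 342 = 618, and 001001101010 = 512 + 64 + 32 + 8 + 2 = 618 ✓



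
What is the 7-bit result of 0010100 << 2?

Original: 0010100 (decimal 20)
Shift left by 2 positions
Append 2 zeros on the right
Result: 1010000 (decimal 80)
Equivalent: 20 << 2 = 20 × 2^2 = 80



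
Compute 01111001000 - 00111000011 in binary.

Method 1 - Direct subtraction (column by column from the right: bit − bit − borrow-in; if negative, add 2 and borrow 1 from the next column):
borrow: 00000001110
        01111001000
-       00111000011
-------------------
        01000000101

Method 2 - Add two's complement:
Two's complement of 00111000011: invert → 11000111100, add 1 → 11000111101
  01111001000
+ 11000111101
-------------
 101000000101  (end carry out of the top bit = 1)
Discarding the end carry: 01000000101
Decimal check:
  01111001000 = 512 + 256 + 128 + 64 + 8 = 968
  00111000011 = 256 + 128 + 64 + 2 + 1 = 451
  968 - 451 = 517, and 01000000101 = 512 + 4 + 1 = 517 ✓



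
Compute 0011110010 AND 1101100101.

AND: 1 only when both bits are 1
  0011110010
& 1101100101
------------
  0001100000
Decimal: 242 & 869 = 96



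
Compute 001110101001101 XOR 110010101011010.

XOR: 1 when bits differ
  001110101001101
^ 110010101011010
-----------------
  111100000010111
Decimal: 7501 ^ 25946 = 30743



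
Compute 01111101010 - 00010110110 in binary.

Method 1 - Direct subtraction (column by column from the right: bit − bit − borrow-in; if negative, add 2 and borrow 1 from the next column):
borrow: 00001101000
        01111101010
-       00010110110
-------------------
        01100110100

Method 2 - Add two's complement:
Two's complement of 00010110110: invert → 11101001001, add 1 → 11101001010
  01111101010
+ 11101001010
-------------
 101100110100  (end carry out of the top bit = 1)
Discarding the end carry: 01100110100
Decimal check:
  01111101010 = 512 + 256 + 128 + 64 + 32 + 8 + 2 = 1002
  00010110110 = 128 + 32 + 16 + 4 + 2 = 182
  1002 - 182 = 820, and 01100110100 = 512 + 256 + 32 + 16 + 4 = 820 ✓



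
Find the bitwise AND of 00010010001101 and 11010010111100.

AND: 1 only when both bits are 1
  00010010001101
& 11010010111100
----------------
  00010010001100
Decimal: 1165 & 13500 = 1164



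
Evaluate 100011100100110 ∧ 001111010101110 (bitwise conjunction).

AND: 1 only when both bits are 1
  100011100100110
& 001111010101110
-----------------
  000011000100110
Decimal: 18214 & 7854 = 1574



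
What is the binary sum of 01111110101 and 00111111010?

Add column by column from the right: bit + bit + carry-in; write the sum mod 2, carry 1 when the sum is 2 or 3.
carry:  11111100000
        01111110101
+       00111111010
-------------------
       010111101111
(the carry out of the leftmost column, 0, becomes the leading bit)
Decimal check:
  01111110101 = 512 + 256 + 128 + 64 + 32 + 16 + 4 + 1 = 1013
  00111111010 = 256 + 128 + 64 + 32 + 16 + 8 + 2 = 506
  1013 + 506 = 1519, and 010111101111 = 1024 + 256 + 128 + 64 + 32 + 8 + 4 + 2 + 1 = 1519 ✓



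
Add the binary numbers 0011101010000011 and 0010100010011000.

Add column by column from the right: bit + bit + carry-in; write the sum mod 2, carry 1 when the sum is 2 or 3.
carry:  0111000100000000
        0011101010000011
+       0010100010011000
------------------------
       00110001100011011
(the carry out of the leftmost column, 0, becomes the leading bit)
Decimal check:
  0011101010000011 = 8192 + 4096 + 2048 + 512 + 128 + 2 + 1 = 14979
  0010100010011000 = 8192 + 2048 + 128 + 16 + 8 = 10392
  14979 + 10392 = 25371, and 00110001100011011 = 16384 + 8192 + 512 + 256 + 16 + 8 + 2 + 1 = 25371 ✓



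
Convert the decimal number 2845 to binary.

Using repeated division by 2:
2845 ÷ 2 = 1422 remainder 1
1422 ÷ 2 = 711 remainder 0
711 ÷ 2 = 355 remainder 1
355 ÷ 2 = 177 remainder 1
177 ÷ 2 = 88 remainder 1
88 ÷ 2 = 44 remainder 0
44 ÷ 2 = 22 remainder 0
22 ÷ 2 = 11 remainder 0
11 ÷ 2 = 5 remainder 1
5 ÷ 2 = 2 remainder 1
2 ÷ 2 = 1 remainder 0
1 ÷ 2 = 0 remainder 1
Reading remainders bottom to top: 101100011101

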